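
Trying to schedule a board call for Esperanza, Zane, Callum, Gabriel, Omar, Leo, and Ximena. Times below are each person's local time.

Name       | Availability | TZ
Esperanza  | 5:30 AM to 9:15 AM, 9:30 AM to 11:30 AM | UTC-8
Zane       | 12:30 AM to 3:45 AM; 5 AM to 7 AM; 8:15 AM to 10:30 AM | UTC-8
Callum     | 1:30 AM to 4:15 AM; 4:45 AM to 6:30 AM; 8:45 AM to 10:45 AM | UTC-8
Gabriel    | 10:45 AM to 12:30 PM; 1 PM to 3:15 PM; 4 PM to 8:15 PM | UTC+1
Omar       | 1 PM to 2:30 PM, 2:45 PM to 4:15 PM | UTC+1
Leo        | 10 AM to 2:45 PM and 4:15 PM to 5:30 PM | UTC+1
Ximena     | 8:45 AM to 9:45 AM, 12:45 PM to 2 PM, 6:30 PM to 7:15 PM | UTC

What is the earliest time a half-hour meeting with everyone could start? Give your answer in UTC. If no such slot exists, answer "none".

none

Esperanza in UTC: 13:30-17:15, 17:30-19:30 (add 8h to convert from UTC-8).
Zane in UTC: 08:30-11:45, 13:00-15:00, 16:15-18:30 (add 8h to convert from UTC-8).
Callum in UTC: 09:30-12:15, 12:45-14:30, 16:45-18:45 (add 8h to convert from UTC-8).
Gabriel in UTC: 09:45-11:30, 12:00-14:15, 15:00-19:15 (subtract 1h to convert from UTC+1).
Omar in UTC: 12:00-13:30, 13:45-15:15 (subtract 1h to convert from UTC+1).
Leo in UTC: 09:00-13:45, 15:15-16:30 (subtract 1h to convert from UTC+1).
Ximena in UTC: 08:45-09:45, 12:45-14:00, 18:30-19:15.
Esperanza ∩ Zane: 13:30-15:00, 16:15-17:15, 17:30-18:30.
Esperanza ∩ Zane ∩ Callum: 13:30-14:30, 16:45-17:15, 17:30-18:30.
Esperanza ∩ Zane ∩ Callum ∩ Gabriel: 13:30-14:15, 16:45-17:15, 17:30-18:30.
Esperanza ∩ Zane ∩ Callum ∩ Gabriel ∩ Omar: 13:45-14:15.
Esperanza ∩ Zane ∩ Callum ∩ Gabriel ∩ Omar ∩ Leo: ∅.
Esperanza ∩ Zane ∩ Callum ∩ Gabriel ∩ Omar ∩ Leo ∩ Ximena: ∅.
There is no time when everyone is free.
No common window is at least 30 minutes long.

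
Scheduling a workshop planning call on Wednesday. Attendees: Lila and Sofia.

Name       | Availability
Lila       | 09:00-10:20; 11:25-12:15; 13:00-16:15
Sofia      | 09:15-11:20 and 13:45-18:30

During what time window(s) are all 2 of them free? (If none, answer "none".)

09:15-10:20, 13:45-16:15

Lila ∩ Sofia: 09:15-10:20, 13:45-16:15.
So the common availability across everyone is 09:15-10:20, 13:45-16:15.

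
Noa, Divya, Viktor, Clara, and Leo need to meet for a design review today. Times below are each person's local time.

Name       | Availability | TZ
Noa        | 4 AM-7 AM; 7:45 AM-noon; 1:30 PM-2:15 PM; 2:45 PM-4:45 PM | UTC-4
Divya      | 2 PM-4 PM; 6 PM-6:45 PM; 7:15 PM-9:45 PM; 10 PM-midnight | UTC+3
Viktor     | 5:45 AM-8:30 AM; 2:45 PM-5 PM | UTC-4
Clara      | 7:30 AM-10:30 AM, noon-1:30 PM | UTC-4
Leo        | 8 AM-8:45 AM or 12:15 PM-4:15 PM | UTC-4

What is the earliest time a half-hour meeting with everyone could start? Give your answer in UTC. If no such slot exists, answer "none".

Noa in UTC: 08:00-11:00, 11:45-16:00, 17:30-18:15, 18:45-20:45 (add 4h to convert from UTC-4).
Divya in UTC: 11:00-13:00, 15:00-15:45, 16:15-18:45, 19:00-21:00 (subtract 3h to convert from UTC+3).
Viktor in UTC: 09:45-12:30, 18:45-21:00 (add 4h to convert from UTC-4).
Clara in UTC: 11:30-14:30, 16:00-17:30 (add 4h to convert from UTC-4).
Leo in UTC: 12:00-12:45, 16:15-20:15 (add 4h to convert from UTC-4).
Noa ∩ Divya: 11:45-13:00, 15:00-15:45, 17:30-18:15, 19:00-20:45.
Noa ∩ Divya ∩ Viktor: 11:45-12:30, 19:00-20:45.
Noa ∩ Divya ∩ Viktor ∩ Clara: 11:45-12:30.
Noa ∩ Divya ∩ Viktor ∩ Clara ∩ Leo: 12:00-12:30.
So the common availability across everyone is 12:00-12:30.
The first common window of at least 30 minutes is 12:00-12:30, so the earliest start is 12:00.

12:00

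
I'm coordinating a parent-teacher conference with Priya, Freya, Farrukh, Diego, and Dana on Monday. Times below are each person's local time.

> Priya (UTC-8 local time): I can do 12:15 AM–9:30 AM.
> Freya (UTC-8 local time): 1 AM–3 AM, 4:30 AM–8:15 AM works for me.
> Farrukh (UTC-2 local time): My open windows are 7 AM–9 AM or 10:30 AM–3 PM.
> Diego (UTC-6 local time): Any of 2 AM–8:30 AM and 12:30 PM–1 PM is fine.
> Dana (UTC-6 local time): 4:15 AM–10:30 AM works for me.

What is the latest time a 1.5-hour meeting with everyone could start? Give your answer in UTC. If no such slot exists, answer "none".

Priya in UTC: 08:15-17:30 (add 8h to convert from UTC-8).
Freya in UTC: 09:00-11:00, 12:30-16:15 (add 8h to convert from UTC-8).
Farrukh in UTC: 09:00-11:00, 12:30-17:00 (add 2h to convert from UTC-2).
Diego in UTC: 08:00-14:30, 18:30-19:00 (add 6h to convert from UTC-6).
Dana in UTC: 10:15-16:30 (add 6h to convert from UTC-6).
Priya ∩ Freya: 09:00-11:00, 12:30-16:15.
Priya ∩ Freya ∩ Farrukh: 09:00-11:00, 12:30-16:15.
Priya ∩ Freya ∩ Farrukh ∩ Diego: 09:00-11:00, 12:30-14:30.
Priya ∩ Freya ∩ Farrukh ∩ Diego ∩ Dana: 10:15-11:00, 12:30-14:30.
The last common window of at least 90 minutes is 12:30-14:30; a 90-minute meeting can start as late as 13:00 and still end by 14:30.

13:00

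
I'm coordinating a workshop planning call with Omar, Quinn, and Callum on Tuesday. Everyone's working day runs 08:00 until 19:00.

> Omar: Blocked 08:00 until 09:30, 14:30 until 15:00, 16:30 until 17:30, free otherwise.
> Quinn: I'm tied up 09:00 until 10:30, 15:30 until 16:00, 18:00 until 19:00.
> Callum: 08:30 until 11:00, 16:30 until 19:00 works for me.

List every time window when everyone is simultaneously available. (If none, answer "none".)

Omar free: 09:30-14:30, 15:00-16:30, 17:30-19:00 (invert busy blocks within the working day).
Quinn free: 08:00-09:00, 10:30-15:30, 16:00-18:00 (invert busy blocks within the working day).
Callum free: 08:30-11:00, 16:30-19:00.
Omar ∩ Quinn: 10:30-14:30, 15:00-15:30, 16:00-16:30, 17:30-18:00.
Omar ∩ Quinn ∩ Callum: 10:30-11:00, 17:30-18:00.

10:30-11:00, 17:30-18:00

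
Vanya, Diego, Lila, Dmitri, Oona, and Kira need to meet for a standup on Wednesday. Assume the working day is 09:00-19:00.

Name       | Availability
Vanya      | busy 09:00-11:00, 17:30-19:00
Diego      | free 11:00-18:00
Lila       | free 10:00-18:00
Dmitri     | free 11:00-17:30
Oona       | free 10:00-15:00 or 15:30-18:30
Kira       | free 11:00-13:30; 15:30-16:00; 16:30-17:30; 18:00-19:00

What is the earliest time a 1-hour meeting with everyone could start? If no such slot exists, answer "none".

Vanya free: 11:00-17:30 (invert busy blocks within the working day).
Diego free: 11:00-18:00.
Lila free: 10:00-18:00.
Dmitri free: 11:00-17:30.
Oona free: 10:00-15:00, 15:30-18:30.
Kira free: 11:00-13:30, 15:30-16:00, 16:30-17:30, 18:00-19:00.
Vanya ∩ Diego: 11:00-17:30.
Vanya ∩ Diego ∩ Lila: 11:00-17:30.
Vanya ∩ Diego ∩ Lila ∩ Dmitri: 11:00-17:30.
Vanya ∩ Diego ∩ Lila ∩ Dmitri ∩ Oona: 11:00-15:00, 15:30-17:30.
Vanya ∩ Diego ∩ Lila ∩ Dmitri ∩ Oona ∩ Kira: 11:00-13:30, 15:30-16:00, 16:30-17:30.
The first common window of at least 60 minutes is 11:00-13:30, so the earliest start is 11:00.

11:00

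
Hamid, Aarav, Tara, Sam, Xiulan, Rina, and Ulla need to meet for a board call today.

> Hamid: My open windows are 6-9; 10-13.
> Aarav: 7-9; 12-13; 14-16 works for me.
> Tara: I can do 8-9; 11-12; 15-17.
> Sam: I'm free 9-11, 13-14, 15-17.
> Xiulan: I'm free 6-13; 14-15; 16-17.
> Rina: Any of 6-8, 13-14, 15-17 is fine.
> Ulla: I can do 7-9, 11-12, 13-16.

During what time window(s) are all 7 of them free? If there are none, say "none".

none

Hamid ∩ Aarav: 07:00-09:00, 12:00-13:00.
Hamid ∩ Aarav ∩ Tara: 08:00-09:00.
Hamid ∩ Aarav ∩ Tara ∩ Sam: ∅.
Hamid ∩ Aarav ∩ Tara ∩ Sam ∩ Xiulan: ∅.
Hamid ∩ Aarav ∩ Tara ∩ Sam ∩ Xiulan ∩ Rina: ∅.
Hamid ∩ Aarav ∩ Tara ∩ Sam ∩ Xiulan ∩ Rina ∩ Ulla: ∅.
There is no time when everyone is free.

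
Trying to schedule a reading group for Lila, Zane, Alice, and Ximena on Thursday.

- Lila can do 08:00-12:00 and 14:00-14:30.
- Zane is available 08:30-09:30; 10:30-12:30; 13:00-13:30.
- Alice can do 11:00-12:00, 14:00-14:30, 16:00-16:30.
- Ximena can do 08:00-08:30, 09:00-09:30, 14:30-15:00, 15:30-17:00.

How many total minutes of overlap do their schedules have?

Lila ∩ Zane: 08:30-09:30, 10:30-12:00.
Lila ∩ Zane ∩ Alice: 11:00-12:00.
Lila ∩ Zane ∩ Alice ∩ Ximena: ∅.
There is no time when everyone is free.
There is no common window, so the total is 0 minutes.

0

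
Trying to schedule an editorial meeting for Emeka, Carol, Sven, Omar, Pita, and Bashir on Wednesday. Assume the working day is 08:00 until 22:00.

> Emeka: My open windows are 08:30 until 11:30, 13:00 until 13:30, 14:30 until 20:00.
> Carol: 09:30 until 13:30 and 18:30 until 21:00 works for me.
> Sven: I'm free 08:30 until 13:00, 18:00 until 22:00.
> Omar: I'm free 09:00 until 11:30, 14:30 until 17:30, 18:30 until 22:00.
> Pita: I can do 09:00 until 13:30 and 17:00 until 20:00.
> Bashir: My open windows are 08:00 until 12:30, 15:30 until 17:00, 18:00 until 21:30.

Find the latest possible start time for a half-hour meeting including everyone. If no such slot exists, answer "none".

Emeka ∩ Carol: 09:30-11:30, 13:00-13:30, 18:30-20:00.
Emeka ∩ Carol ∩ Sven: 09:30-11:30, 18:30-20:00.
Emeka ∩ Carol ∩ Sven ∩ Omar: 09:30-11:30, 18:30-20:00.
Emeka ∩ Carol ∩ Sven ∩ Omar ∩ Pita: 09:30-11:30, 18:30-20:00.
Emeka ∩ Carol ∩ Sven ∩ Omar ∩ Pita ∩ Bashir: 09:30-11:30, 18:30-20:00.
The last common window of at least 30 minutes is 18:30-20:00; a 30-minute meeting can start as late as 19:30 and still end by 20:00.

19:30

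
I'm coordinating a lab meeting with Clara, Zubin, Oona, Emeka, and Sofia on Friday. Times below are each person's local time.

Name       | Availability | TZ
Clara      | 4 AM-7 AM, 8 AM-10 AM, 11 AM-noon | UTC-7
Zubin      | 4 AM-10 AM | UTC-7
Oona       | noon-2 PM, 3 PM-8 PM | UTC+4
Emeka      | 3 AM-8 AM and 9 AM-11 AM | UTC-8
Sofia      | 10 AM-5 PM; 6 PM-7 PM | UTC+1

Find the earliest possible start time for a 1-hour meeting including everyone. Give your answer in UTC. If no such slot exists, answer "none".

Clara in UTC: 11:00-14:00, 15:00-17:00, 18:00-19:00 (add 7h to convert from UTC-7).
Zubin in UTC: 11:00-17:00 (add 7h to convert from UTC-7).
Oona in UTC: 08:00-10:00, 11:00-16:00 (subtract 4h to convert from UTC+4).
Emeka in UTC: 11:00-16:00, 17:00-19:00 (add 8h to convert from UTC-8).
Sofia in UTC: 09:00-16:00, 17:00-18:00 (subtract 1h to convert from UTC+1).
Clara ∩ Zubin: 11:00-14:00, 15:00-17:00.
Clara ∩ Zubin ∩ Oona: 11:00-14:00, 15:00-16:00.
Clara ∩ Zubin ∩ Oona ∩ Emeka: 11:00-14:00, 15:00-16:00.
Clara ∩ Zubin ∩ Oona ∩ Emeka ∩ Sofia: 11:00-14:00, 15:00-16:00.
The first common window of at least 60 minutes is 11:00-14:00, so the earliest start is 11:00.

11:00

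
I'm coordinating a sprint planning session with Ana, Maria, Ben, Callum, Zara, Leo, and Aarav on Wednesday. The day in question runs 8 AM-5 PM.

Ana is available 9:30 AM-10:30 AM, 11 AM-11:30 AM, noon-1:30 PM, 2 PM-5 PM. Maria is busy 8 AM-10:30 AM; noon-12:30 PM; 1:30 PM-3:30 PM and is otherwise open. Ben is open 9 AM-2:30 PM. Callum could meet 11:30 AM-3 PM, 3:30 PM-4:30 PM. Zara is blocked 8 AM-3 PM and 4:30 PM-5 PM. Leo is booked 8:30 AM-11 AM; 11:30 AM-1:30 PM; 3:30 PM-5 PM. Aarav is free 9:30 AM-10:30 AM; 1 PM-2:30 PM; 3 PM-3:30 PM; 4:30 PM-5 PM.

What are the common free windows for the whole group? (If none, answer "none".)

none

Ana free: 09:30-10:30, 11:00-11:30, 12:00-13:30, 14:00-17:00.
Maria free: 10:30-12:00, 12:30-13:30, 15:30-17:00 (invert busy blocks within the working day).
Ben free: 09:00-14:30.
Callum free: 11:30-15:00, 15:30-16:30.
Zara free: 15:00-16:30 (invert busy blocks within the working day).
Leo free: 08:00-08:30, 11:00-11:30, 13:30-15:30 (invert busy blocks within the working day).
Aarav free: 09:30-10:30, 13:00-14:30, 15:00-15:30, 16:30-17:00.
Ana ∩ Maria: 11:00-11:30, 12:30-13:30, 15:30-17:00.
Ana ∩ Maria ∩ Ben: 11:00-11:30, 12:30-13:30.
Ana ∩ Maria ∩ Ben ∩ Callum: 12:30-13:30.
Ana ∩ Maria ∩ Ben ∩ Callum ∩ Zara: ∅.
Ana ∩ Maria ∩ Ben ∩ Callum ∩ Zara ∩ Leo: ∅.
Ana ∩ Maria ∩ Ben ∩ Callum ∩ Zara ∩ Leo ∩ Aarav: ∅.
There is no time when everyone is free.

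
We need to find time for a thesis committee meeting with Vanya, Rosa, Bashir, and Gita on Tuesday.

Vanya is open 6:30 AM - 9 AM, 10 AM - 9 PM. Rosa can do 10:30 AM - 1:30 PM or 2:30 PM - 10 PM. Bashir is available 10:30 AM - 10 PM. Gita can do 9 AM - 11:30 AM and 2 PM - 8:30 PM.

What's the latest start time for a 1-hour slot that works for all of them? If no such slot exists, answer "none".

19:30

Vanya ∩ Rosa: 10:30-13:30, 14:30-21:00.
Vanya ∩ Rosa ∩ Bashir: 10:30-13:30, 14:30-21:00.
Vanya ∩ Rosa ∩ Bashir ∩ Gita: 10:30-11:30, 14:30-20:30.
Those are the intersection windows.
The last common window of at least 60 minutes is 14:30-20:30; a 60-minute meeting can start as late as 19:30 and still end by 20:30.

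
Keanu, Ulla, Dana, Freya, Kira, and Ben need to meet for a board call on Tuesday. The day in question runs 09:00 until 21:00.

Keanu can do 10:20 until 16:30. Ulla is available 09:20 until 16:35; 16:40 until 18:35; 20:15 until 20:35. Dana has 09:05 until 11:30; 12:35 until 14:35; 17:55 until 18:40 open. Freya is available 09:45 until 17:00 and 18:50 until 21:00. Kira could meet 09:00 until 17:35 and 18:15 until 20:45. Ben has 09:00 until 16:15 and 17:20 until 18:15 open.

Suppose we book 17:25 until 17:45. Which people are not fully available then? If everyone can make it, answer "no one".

Dana, Freya, Keanu, Kira

Keanu: not fully free for 17:25-17:45. Ulla: free for 17:25-17:45. Dana: not fully free for 17:25-17:45. Freya: not fully free for 17:25-17:45. Kira: not fully free for 17:25-17:45. Ben: free for 17:25-17:45.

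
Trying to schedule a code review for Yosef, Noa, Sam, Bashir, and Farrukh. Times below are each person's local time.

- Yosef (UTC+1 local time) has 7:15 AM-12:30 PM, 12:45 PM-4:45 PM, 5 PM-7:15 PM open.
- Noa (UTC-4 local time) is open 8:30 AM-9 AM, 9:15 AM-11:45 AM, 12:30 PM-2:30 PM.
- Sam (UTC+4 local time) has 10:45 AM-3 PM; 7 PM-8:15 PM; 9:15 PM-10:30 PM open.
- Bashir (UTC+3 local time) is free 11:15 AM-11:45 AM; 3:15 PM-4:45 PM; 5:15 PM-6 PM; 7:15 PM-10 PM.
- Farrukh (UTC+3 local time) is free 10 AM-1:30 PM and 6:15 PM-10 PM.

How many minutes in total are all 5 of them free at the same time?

60

Yosef in UTC: 06:15-11:30, 11:45-15:45, 16:00-18:15 (subtract 1h to convert from UTC+1).
Noa in UTC: 12:30-13:00, 13:15-15:45, 16:30-18:30 (add 4h to convert from UTC-4).
Sam in UTC: 06:45-11:00, 15:00-16:15, 17:15-18:30 (subtract 4h to convert from UTC+4).
Bashir in UTC: 08:15-08:45, 12:15-13:45, 14:15-15:00, 16:15-19:00 (subtract 3h to convert from UTC+3).
Farrukh in UTC: 07:00-10:30, 15:15-19:00 (subtract 3h to convert from UTC+3).
Yosef ∩ Noa: 12:30-13:00, 13:15-15:45, 16:30-18:15.
Yosef ∩ Noa ∩ Sam: 15:00-15:45, 17:15-18:15.
Yosef ∩ Noa ∩ Sam ∩ Bashir: 17:15-18:15.
Yosef ∩ Noa ∩ Sam ∩ Bashir ∩ Farrukh: 17:15-18:15.
That's a single block of 60 minutes.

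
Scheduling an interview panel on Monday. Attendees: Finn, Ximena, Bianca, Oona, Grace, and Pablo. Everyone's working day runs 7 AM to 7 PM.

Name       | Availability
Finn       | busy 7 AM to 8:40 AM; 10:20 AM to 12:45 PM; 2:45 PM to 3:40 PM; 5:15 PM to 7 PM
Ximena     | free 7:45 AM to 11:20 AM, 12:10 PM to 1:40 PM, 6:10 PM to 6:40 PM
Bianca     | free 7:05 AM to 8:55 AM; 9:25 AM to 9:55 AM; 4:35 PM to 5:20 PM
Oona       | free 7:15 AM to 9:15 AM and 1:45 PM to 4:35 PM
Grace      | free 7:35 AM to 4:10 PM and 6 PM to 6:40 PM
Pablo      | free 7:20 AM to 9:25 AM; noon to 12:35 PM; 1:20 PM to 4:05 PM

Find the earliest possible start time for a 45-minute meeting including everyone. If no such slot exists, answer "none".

none

Finn free: 08:40-10:20, 12:45-14:45, 15:40-17:15 (invert busy blocks within the working day).
Ximena free: 07:45-11:20, 12:10-13:40, 18:10-18:40.
Bianca free: 07:05-08:55, 09:25-09:55, 16:35-17:20.
Oona free: 07:15-09:15, 13:45-16:35.
Grace free: 07:35-16:10, 18:00-18:40.
Pablo free: 07:20-09:25, 12:00-12:35, 13:20-16:05.
Finn ∩ Ximena: 08:40-10:20, 12:45-13:40.
Finn ∩ Ximena ∩ Bianca: 08:40-08:55, 09:25-09:55.
Finn ∩ Ximena ∩ Bianca ∩ Oona: 08:40-08:55.
Finn ∩ Ximena ∩ Bianca ∩ Oona ∩ Grace: 08:40-08:55.
Finn ∩ Ximena ∩ Bianca ∩ Oona ∩ Grace ∩ Pablo: 08:40-08:55.
Those are the intersection windows.
No common window is at least 45 minutes long.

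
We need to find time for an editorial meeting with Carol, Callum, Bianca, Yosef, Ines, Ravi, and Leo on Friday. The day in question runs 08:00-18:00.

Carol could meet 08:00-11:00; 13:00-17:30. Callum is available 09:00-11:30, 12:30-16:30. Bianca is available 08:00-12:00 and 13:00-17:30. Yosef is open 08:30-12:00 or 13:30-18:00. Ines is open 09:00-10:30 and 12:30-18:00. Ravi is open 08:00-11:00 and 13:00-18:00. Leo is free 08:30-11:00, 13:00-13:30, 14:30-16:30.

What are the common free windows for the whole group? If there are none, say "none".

Carol ∩ Callum: 09:00-11:00, 13:00-16:30.
Carol ∩ Callum ∩ Bianca: 09:00-11:00, 13:00-16:30.
Carol ∩ Callum ∩ Bianca ∩ Yosef: 09:00-11:00, 13:30-16:30.
Carol ∩ Callum ∩ Bianca ∩ Yosef ∩ Ines: 09:00-10:30, 13:30-16:30.
Carol ∩ Callum ∩ Bianca ∩ Yosef ∩ Ines ∩ Ravi: 09:00-10:30, 13:30-16:30.
Carol ∩ Callum ∩ Bianca ∩ Yosef ∩ Ines ∩ Ravi ∩ Leo: 09:00-10:30, 14:30-16:30.

09:00-10:30, 14:30-16:30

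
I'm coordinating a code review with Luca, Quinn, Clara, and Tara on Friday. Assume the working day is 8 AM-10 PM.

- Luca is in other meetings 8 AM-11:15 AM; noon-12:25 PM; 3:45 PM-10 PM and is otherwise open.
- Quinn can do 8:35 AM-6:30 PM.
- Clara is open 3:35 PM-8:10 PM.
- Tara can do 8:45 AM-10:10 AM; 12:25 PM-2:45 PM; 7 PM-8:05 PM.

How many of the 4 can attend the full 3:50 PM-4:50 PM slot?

Luca free: 11:15-12:00, 12:25-15:45 (invert busy blocks within the working day).
Quinn free: 08:35-18:30.
Clara free: 15:35-20:10.
Tara free: 08:45-10:10, 12:25-14:45, 19:00-20:05.
Quinn and Clara can make the full 15:50-16:50 slot — that's 2.

2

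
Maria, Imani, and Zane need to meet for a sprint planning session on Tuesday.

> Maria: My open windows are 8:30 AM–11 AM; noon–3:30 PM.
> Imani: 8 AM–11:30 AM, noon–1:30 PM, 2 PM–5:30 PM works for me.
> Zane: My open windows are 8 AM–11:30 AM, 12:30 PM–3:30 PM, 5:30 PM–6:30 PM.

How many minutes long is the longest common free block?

Maria ∩ Imani: 08:30-11:00, 12:00-13:30, 14:00-15:30.
Maria ∩ Imani ∩ Zane: 08:30-11:00, 12:30-13:30, 14:00-15:30.
The longest is 08:30-11:00 at 150 minutes.

150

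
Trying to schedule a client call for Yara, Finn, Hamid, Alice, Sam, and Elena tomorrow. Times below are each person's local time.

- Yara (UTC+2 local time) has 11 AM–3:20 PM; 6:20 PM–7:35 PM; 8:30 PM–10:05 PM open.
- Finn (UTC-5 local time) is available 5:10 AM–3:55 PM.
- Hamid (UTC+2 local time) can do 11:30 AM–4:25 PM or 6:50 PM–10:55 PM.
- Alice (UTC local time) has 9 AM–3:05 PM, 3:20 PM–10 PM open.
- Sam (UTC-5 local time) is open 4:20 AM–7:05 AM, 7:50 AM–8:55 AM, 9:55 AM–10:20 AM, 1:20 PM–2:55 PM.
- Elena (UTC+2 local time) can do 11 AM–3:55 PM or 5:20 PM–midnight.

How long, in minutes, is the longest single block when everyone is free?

115

Yara in UTC: 09:00-13:20, 16:20-17:35, 18:30-20:05 (subtract 2h to convert from UTC+2).
Finn in UTC: 10:10-20:55 (add 5h to convert from UTC-5).
Hamid in UTC: 09:30-14:25, 16:50-20:55 (subtract 2h to convert from UTC+2).
Alice in UTC: 09:00-15:05, 15:20-22:00.
Sam in UTC: 09:20-12:05, 12:50-13:55, 14:55-15:20, 18:20-19:55 (add 5h to convert from UTC-5).
Elena in UTC: 09:00-13:55, 15:20-22:00 (subtract 2h to convert from UTC+2).
Yara ∩ Finn: 10:10-13:20, 16:20-17:35, 18:30-20:05.
Yara ∩ Finn ∩ Hamid: 10:10-13:20, 16:50-17:35, 18:30-20:05.
Yara ∩ Finn ∩ Hamid ∩ Alice: 10:10-13:20, 16:50-17:35, 18:30-20:05.
Yara ∩ Finn ∩ Hamid ∩ Alice ∩ Sam: 10:10-12:05, 12:50-13:20, 18:30-19:55.
Yara ∩ Finn ∩ Hamid ∩ Alice ∩ Sam ∩ Elena: 10:10-12:05, 12:50-13:20, 18:30-19:55.
The longest is 10:10-12:05 at 115 minutes.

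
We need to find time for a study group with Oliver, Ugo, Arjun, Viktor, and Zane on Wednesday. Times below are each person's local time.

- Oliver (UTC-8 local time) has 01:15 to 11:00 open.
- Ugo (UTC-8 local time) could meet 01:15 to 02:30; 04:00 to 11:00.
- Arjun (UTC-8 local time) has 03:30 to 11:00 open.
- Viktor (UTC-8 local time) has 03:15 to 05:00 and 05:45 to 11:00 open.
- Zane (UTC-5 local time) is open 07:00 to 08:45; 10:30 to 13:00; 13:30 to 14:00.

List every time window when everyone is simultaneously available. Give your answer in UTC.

12:00-13:00, 15:30-18:00, 18:30-19:00

Oliver in UTC: 09:15-19:00 (add 8h to convert from UTC-8).
Ugo in UTC: 09:15-10:30, 12:00-19:00 (add 8h to convert from UTC-8).
Arjun in UTC: 11:30-19:00 (add 8h to convert from UTC-8).
Viktor in UTC: 11:15-13:00, 13:45-19:00 (add 8h to convert from UTC-8).
Zane in UTC: 12:00-13:45, 15:30-18:00, 18:30-19:00 (add 5h to convert from UTC-5).
Oliver ∩ Ugo: 09:15-10:30, 12:00-19:00.
Oliver ∩ Ugo ∩ Arjun: 12:00-19:00.
Oliver ∩ Ugo ∩ Arjun ∩ Viktor: 12:00-13:00, 13:45-19:00.
Oliver ∩ Ugo ∩ Arjun ∩ Viktor ∩ Zane: 12:00-13:00, 15:30-18:00, 18:30-19:00.
Those are the intersection windows.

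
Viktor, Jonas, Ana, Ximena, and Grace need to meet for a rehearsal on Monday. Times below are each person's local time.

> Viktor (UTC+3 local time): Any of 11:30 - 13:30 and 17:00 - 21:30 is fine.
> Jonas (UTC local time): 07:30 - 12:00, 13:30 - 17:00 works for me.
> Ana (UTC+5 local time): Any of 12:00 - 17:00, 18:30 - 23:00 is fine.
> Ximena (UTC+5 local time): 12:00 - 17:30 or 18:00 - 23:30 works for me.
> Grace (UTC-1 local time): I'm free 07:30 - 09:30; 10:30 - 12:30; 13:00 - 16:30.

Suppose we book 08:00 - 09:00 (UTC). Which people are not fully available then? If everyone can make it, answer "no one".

Viktor in UTC: 08:30-10:30, 14:00-18:30 (subtract 3h to convert from UTC+3).
Jonas in UTC: 07:30-12:00, 13:30-17:00.
Ana in UTC: 07:00-12:00, 13:30-18:00 (subtract 5h to convert from UTC+5).
Ximena in UTC: 07:00-12:30, 13:00-18:30 (subtract 5h to convert from UTC+5).
Grace in UTC: 08:30-10:30, 11:30-13:30, 14:00-17:30 (add 1h to convert from UTC-1).
Viktor: not fully free for 08:00-09:00. Jonas: free for 08:00-09:00. Ana: free for 08:00-09:00. Ximena: free for 08:00-09:00. Grace: not fully free for 08:00-09:00.

Grace, Viktor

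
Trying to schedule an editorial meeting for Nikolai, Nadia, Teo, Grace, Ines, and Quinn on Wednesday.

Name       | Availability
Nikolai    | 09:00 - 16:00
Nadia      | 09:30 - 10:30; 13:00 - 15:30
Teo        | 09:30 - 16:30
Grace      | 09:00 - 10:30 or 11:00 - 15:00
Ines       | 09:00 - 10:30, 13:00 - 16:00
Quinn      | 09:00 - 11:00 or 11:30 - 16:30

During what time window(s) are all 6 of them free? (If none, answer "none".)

Nikolai ∩ Nadia: 09:30-10:30, 13:00-15:30.
Nikolai ∩ Nadia ∩ Teo: 09:30-10:30, 13:00-15:30.
Nikolai ∩ Nadia ∩ Teo ∩ Grace: 09:30-10:30, 13:00-15:00.
Nikolai ∩ Nadia ∩ Teo ∩ Grace ∩ Ines: 09:30-10:30, 13:00-15:00.
Nikolai ∩ Nadia ∩ Teo ∩ Grace ∩ Ines ∩ Quinn: 09:30-10:30, 13:00-15:00.

09:30-10:30, 13:00-15:00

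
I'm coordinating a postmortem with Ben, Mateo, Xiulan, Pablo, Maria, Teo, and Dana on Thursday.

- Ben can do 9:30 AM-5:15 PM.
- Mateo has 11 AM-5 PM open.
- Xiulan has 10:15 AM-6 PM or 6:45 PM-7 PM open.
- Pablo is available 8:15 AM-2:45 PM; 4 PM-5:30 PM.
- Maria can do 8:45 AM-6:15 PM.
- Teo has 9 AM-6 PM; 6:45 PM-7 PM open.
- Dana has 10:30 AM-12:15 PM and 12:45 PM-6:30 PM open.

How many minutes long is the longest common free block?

Ben ∩ Mateo: 11:00-17:00.
Ben ∩ Mateo ∩ Xiulan: 11:00-17:00.
Ben ∩ Mateo ∩ Xiulan ∩ Pablo: 11:00-14:45, 16:00-17:00.
Ben ∩ Mateo ∩ Xiulan ∩ Pablo ∩ Maria: 11:00-14:45, 16:00-17:00.
Ben ∩ Mateo ∩ Xiulan ∩ Pablo ∩ Maria ∩ Teo: 11:00-14:45, 16:00-17:00.
Ben ∩ Mateo ∩ Xiulan ∩ Pablo ∩ Maria ∩ Teo ∩ Dana: 11:00-12:15, 12:45-14:45, 16:00-17:00.
So the common availability across everyone is 11:00-12:15, 12:45-14:45, 16:00-17:00.
The longest is 12:45-14:45 at 120 minutes.

120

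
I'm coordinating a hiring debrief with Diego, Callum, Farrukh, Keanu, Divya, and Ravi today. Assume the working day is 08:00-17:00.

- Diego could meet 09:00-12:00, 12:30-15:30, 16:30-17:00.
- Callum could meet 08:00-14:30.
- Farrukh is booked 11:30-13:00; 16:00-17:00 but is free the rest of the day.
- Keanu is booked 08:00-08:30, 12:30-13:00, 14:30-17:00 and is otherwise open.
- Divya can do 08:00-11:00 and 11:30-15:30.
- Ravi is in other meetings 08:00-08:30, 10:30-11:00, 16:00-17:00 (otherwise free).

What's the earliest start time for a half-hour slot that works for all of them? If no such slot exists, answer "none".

Diego free: 09:00-12:00, 12:30-15:30, 16:30-17:00.
Callum free: 08:00-14:30.
Farrukh free: 08:00-11:30, 13:00-16:00 (invert busy blocks within the working day).
Keanu free: 08:30-12:30, 13:00-14:30 (invert busy blocks within the working day).
Divya free: 08:00-11:00, 11:30-15:30.
Ravi free: 08:30-10:30, 11:00-16:00 (invert busy blocks within the working day).
Diego ∩ Callum: 09:00-12:00, 12:30-14:30.
Diego ∩ Callum ∩ Farrukh: 09:00-11:30, 13:00-14:30.
Diego ∩ Callum ∩ Farrukh ∩ Keanu: 09:00-11:30, 13:00-14:30.
Diego ∩ Callum ∩ Farrukh ∩ Keanu ∩ Divya: 09:00-11:00, 13:00-14:30.
Diego ∩ Callum ∩ Farrukh ∩ Keanu ∩ Divya ∩ Ravi: 09:00-10:30, 13:00-14:30.
The first common window of at least 30 minutes is 09:00-10:30, so the earliest start is 09:00.

09:00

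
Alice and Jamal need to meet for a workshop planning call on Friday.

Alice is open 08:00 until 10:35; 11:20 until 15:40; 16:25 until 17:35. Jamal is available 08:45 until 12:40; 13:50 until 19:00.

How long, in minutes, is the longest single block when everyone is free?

110

Alice ∩ Jamal: 08:45-10:35, 11:20-12:40, 13:50-15:40, 16:25-17:35.
The longest is 08:45-10:35 at 110 minutes.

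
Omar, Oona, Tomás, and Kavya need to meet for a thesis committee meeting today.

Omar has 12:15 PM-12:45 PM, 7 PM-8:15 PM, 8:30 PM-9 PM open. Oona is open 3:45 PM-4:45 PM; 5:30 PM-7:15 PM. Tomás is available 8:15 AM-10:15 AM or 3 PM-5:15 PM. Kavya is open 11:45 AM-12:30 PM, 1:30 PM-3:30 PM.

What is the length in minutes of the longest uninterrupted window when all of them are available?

Omar ∩ Oona: 19:00-19:15.
Omar ∩ Oona ∩ Tomás: ∅.
Omar ∩ Oona ∩ Tomás ∩ Kavya: ∅.
There is no time when everyone is free.
No common window exists, so the longest block is 0 minutes.

0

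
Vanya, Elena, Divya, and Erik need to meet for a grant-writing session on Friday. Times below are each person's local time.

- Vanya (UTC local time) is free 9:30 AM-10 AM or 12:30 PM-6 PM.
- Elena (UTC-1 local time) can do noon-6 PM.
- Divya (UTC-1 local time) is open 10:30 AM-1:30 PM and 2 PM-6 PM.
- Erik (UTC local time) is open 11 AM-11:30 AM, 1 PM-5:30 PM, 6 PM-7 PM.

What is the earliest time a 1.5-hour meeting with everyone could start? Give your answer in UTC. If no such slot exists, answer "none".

13:00

Vanya in UTC: 09:30-10:00, 12:30-18:00.
Elena in UTC: 13:00-19:00 (add 1h to convert from UTC-1).
Divya in UTC: 11:30-14:30, 15:00-19:00 (add 1h to convert from UTC-1).
Erik in UTC: 11:00-11:30, 13:00-17:30, 18:00-19:00.
Vanya ∩ Elena: 13:00-18:00.
Vanya ∩ Elena ∩ Divya: 13:00-14:30, 15:00-18:00.
Vanya ∩ Elena ∩ Divya ∩ Erik: 13:00-14:30, 15:00-17:30.
The first common window of at least 90 minutes is 13:00-14:30, so the earliest start is 13:00.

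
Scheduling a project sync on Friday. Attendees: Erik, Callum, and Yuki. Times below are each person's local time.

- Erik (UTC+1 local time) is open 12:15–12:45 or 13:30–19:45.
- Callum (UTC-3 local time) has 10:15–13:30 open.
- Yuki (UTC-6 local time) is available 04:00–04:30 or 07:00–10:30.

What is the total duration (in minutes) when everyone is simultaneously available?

Erik in UTC: 11:15-11:45, 12:30-18:45 (subtract 1h to convert from UTC+1).
Callum in UTC: 13:15-16:30 (add 3h to convert from UTC-3).
Yuki in UTC: 10:00-10:30, 13:00-16:30 (add 6h to convert from UTC-6).
Erik ∩ Callum: 13:15-16:30.
Erik ∩ Callum ∩ Yuki: 13:15-16:30.
That's a single block of 195 minutes.

195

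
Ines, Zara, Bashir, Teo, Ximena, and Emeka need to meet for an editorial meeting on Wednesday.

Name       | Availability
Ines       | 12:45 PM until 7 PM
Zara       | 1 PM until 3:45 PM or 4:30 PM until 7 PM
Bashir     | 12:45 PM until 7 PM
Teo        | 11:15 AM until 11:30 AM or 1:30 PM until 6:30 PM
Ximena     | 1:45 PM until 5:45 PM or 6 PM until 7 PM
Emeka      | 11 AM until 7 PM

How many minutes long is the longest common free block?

120

Ines ∩ Zara: 13:00-15:45, 16:30-19:00.
Ines ∩ Zara ∩ Bashir: 13:00-15:45, 16:30-19:00.
Ines ∩ Zara ∩ Bashir ∩ Teo: 13:30-15:45, 16:30-18:30.
Ines ∩ Zara ∩ Bashir ∩ Teo ∩ Ximena: 13:45-15:45, 16:30-17:45, 18:00-18:30.
Ines ∩ Zara ∩ Bashir ∩ Teo ∩ Ximena ∩ Emeka: 13:45-15:45, 16:30-17:45, 18:00-18:30.
So the common availability across everyone is 13:45-15:45, 16:30-17:45, 18:00-18:30.
The longest is 13:45-15:45 at 120 minutes.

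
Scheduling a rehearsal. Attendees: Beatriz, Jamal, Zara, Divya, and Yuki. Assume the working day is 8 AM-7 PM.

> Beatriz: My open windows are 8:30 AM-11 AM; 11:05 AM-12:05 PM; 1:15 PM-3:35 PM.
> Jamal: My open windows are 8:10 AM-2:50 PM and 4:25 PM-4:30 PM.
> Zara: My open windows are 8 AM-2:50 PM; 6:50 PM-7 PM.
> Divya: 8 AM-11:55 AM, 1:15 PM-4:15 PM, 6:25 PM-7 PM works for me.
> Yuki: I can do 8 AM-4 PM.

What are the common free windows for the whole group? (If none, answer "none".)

08:30-11:00, 11:05-11:55, 13:15-14:50

Beatriz ∩ Jamal: 08:30-11:00, 11:05-12:05, 13:15-14:50.
Beatriz ∩ Jamal ∩ Zara: 08:30-11:00, 11:05-12:05, 13:15-14:50.
Beatriz ∩ Jamal ∩ Zara ∩ Divya: 08:30-11:00, 11:05-11:55, 13:15-14:50.
Beatriz ∩ Jamal ∩ Zara ∩ Divya ∩ Yuki: 08:30-11:00, 11:05-11:55, 13:15-14:50.
So the common availability across everyone is 08:30-11:00, 11:05-11:55, 13:15-14:50.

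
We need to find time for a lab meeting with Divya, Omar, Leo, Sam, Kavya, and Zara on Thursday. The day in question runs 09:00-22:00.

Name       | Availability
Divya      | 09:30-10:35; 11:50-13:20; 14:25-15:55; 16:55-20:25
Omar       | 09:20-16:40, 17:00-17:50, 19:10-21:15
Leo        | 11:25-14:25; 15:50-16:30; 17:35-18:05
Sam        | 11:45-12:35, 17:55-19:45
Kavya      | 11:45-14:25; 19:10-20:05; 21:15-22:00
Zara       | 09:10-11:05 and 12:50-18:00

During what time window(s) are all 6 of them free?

Divya ∩ Omar: 09:30-10:35, 11:50-13:20, 14:25-15:55, 17:00-17:50, 19:10-20:25.
Divya ∩ Omar ∩ Leo: 11:50-13:20, 15:50-15:55, 17:35-17:50.
Divya ∩ Omar ∩ Leo ∩ Sam: 11:50-12:35.
Divya ∩ Omar ∩ Leo ∩ Sam ∩ Kavya: 11:50-12:35.
Divya ∩ Omar ∩ Leo ∩ Sam ∩ Kavya ∩ Zara: ∅.
There is no time when everyone is free.

none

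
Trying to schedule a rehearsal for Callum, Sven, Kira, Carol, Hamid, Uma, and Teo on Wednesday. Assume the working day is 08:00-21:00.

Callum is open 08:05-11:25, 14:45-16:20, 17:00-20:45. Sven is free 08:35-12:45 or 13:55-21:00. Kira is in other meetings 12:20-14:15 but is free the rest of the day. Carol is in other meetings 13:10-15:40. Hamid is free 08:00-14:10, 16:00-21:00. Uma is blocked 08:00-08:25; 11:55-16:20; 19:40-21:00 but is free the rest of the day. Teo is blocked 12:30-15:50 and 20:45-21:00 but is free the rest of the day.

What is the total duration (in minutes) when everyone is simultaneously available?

330

Callum free: 08:05-11:25, 14:45-16:20, 17:00-20:45.
Sven free: 08:35-12:45, 13:55-21:00.
Kira free: 08:00-12:20, 14:15-21:00 (invert busy blocks within the working day).
Carol free: 08:00-13:10, 15:40-21:00 (invert busy blocks within the working day).
Hamid free: 08:00-14:10, 16:00-21:00.
Uma free: 08:25-11:55, 16:20-19:40 (invert busy blocks within the working day).
Teo free: 08:00-12:30, 15:50-20:45 (invert busy blocks within the working day).
Callum ∩ Sven: 08:35-11:25, 14:45-16:20, 17:00-20:45.
Callum ∩ Sven ∩ Kira: 08:35-11:25, 14:45-16:20, 17:00-20:45.
Callum ∩ Sven ∩ Kira ∩ Carol: 08:35-11:25, 15:40-16:20, 17:00-20:45.
Callum ∩ Sven ∩ Kira ∩ Carol ∩ Hamid: 08:35-11:25, 16:00-16:20, 17:00-20:45.
Callum ∩ Sven ∩ Kira ∩ Carol ∩ Hamid ∩ Uma: 08:35-11:25, 17:00-19:40.
Callum ∩ Sven ∩ Kira ∩ Carol ∩ Hamid ∩ Uma ∩ Teo: 08:35-11:25, 17:00-19:40.
Those are the intersection windows.
Summing the common windows: 170 + 160 = 330 minutes.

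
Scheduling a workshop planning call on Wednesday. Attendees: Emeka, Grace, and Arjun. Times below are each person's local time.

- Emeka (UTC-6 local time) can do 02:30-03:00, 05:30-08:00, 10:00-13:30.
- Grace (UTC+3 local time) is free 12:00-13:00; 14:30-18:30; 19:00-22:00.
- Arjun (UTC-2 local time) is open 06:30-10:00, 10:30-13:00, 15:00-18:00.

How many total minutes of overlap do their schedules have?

Emeka in UTC: 08:30-09:00, 11:30-14:00, 16:00-19:30 (add 6h to convert from UTC-6).
Grace in UTC: 09:00-10:00, 11:30-15:30, 16:00-19:00 (subtract 3h to convert from UTC+3).
Arjun in UTC: 08:30-12:00, 12:30-15:00, 17:00-20:00 (add 2h to convert from UTC-2).
Emeka ∩ Grace: 11:30-14:00, 16:00-19:00.
Emeka ∩ Grace ∩ Arjun: 11:30-12:00, 12:30-14:00, 17:00-19:00.
Summing the common windows: 30 + 90 + 120 = 240 minutes.

240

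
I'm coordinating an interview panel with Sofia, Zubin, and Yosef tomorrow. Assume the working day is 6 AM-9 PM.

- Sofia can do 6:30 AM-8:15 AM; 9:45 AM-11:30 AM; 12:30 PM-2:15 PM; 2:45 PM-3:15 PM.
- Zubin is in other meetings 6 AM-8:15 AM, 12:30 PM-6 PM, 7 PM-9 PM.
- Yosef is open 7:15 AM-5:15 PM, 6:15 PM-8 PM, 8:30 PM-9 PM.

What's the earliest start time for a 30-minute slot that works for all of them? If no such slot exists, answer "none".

Sofia free: 06:30-08:15, 09:45-11:30, 12:30-14:15, 14:45-15:15.
Zubin free: 08:15-12:30, 18:00-19:00 (invert busy blocks within the working day).
Yosef free: 07:15-17:15, 18:15-20:00, 20:30-21:00.
Sofia ∩ Zubin: 09:45-11:30.
Sofia ∩ Zubin ∩ Yosef: 09:45-11:30.
The first common window of at least 30 minutes is 09:45-11:30, so the earliest start is 09:45.

09:45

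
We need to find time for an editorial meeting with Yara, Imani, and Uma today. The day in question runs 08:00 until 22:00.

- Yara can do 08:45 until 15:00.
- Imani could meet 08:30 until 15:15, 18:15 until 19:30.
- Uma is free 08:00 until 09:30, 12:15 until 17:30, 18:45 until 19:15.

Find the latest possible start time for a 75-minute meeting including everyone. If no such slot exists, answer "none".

Yara ∩ Imani: 08:45-15:00.
Yara ∩ Imani ∩ Uma: 08:45-09:30, 12:15-15:00.
The last common window of at least 75 minutes is 12:15-15:00; a 75-minute meeting can start as late as 13:45 and still end by 15:00.

13:45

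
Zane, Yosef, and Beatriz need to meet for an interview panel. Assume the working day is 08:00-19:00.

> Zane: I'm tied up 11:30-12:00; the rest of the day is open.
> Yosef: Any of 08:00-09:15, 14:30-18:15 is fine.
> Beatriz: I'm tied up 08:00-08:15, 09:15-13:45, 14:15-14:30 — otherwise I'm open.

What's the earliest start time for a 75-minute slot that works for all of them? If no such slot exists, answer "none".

14:30

Zane free: 08:00-11:30, 12:00-19:00 (invert busy blocks within the working day).
Yosef free: 08:00-09:15, 14:30-18:15.
Beatriz free: 08:15-09:15, 13:45-14:15, 14:30-19:00 (invert busy blocks within the working day).
Zane ∩ Yosef: 08:00-09:15, 14:30-18:15.
Zane ∩ Yosef ∩ Beatriz: 08:15-09:15, 14:30-18:15.
The first common window of at least 75 minutes is 14:30-18:15, so the earliest start is 14:30.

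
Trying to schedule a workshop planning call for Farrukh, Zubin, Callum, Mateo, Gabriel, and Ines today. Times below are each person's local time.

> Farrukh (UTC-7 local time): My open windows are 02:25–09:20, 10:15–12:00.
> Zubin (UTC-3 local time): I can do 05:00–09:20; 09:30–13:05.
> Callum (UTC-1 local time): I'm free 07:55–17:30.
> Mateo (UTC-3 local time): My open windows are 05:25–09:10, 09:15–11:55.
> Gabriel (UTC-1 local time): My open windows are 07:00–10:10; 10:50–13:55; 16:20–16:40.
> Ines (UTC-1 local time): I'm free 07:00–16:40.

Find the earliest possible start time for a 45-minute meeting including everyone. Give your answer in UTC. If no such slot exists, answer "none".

09:25

Farrukh in UTC: 09:25-16:20, 17:15-19:00 (add 7h to convert from UTC-7).
Zubin in UTC: 08:00-12:20, 12:30-16:05 (add 3h to convert from UTC-3).
Callum in UTC: 08:55-18:30 (add 1h to convert from UTC-1).
Mateo in UTC: 08:25-12:10, 12:15-14:55 (add 3h to convert from UTC-3).
Gabriel in UTC: 08:00-11:10, 11:50-14:55, 17:20-17:40 (add 1h to convert from UTC-1).
Ines in UTC: 08:00-17:40 (add 1h to convert from UTC-1).
Farrukh ∩ Zubin: 09:25-12:20, 12:30-16:05.
Farrukh ∩ Zubin ∩ Callum: 09:25-12:20, 12:30-16:05.
Farrukh ∩ Zubin ∩ Callum ∩ Mateo: 09:25-12:10, 12:15-12:20, 12:30-14:55.
Farrukh ∩ Zubin ∩ Callum ∩ Mateo ∩ Gabriel: 09:25-11:10, 11:50-12:10, 12:15-12:20, 12:30-14:55.
Farrukh ∩ Zubin ∩ Callum ∩ Mateo ∩ Gabriel ∩ Ines: 09:25-11:10, 11:50-12:10, 12:15-12:20, 12:30-14:55.
The first common window of at least 45 minutes is 09:25-11:10, so the earliest start is 09:25.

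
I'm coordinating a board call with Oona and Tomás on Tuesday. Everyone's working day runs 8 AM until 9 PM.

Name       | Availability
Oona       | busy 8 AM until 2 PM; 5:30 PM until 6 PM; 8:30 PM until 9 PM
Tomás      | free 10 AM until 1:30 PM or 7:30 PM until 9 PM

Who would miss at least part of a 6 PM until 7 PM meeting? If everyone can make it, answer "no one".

Oona free: 14:00-17:30, 18:00-20:30 (invert busy blocks within the working day).
Tomás free: 10:00-13:30, 19:30-21:00.
Oona: free for 18:00-19:00. Tomás: not fully free for 18:00-19:00.

Tomás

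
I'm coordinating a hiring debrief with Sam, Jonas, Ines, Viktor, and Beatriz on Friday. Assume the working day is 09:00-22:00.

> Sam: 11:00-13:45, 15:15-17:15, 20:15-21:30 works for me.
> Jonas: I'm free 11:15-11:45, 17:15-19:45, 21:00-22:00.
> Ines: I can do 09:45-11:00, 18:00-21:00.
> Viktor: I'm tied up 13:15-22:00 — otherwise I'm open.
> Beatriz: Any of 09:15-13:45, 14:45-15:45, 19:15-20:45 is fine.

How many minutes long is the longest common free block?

Sam free: 11:00-13:45, 15:15-17:15, 20:15-21:30.
Jonas free: 11:15-11:45, 17:15-19:45, 21:00-22:00.
Ines free: 09:45-11:00, 18:00-21:00.
Viktor free: 09:00-13:15 (invert busy blocks within the working day).
Beatriz free: 09:15-13:45, 14:45-15:45, 19:15-20:45.
Sam ∩ Jonas: 11:15-11:45, 21:00-21:30.
Sam ∩ Jonas ∩ Ines: ∅.
Sam ∩ Jonas ∩ Ines ∩ Viktor: ∅.
Sam ∩ Jonas ∩ Ines ∩ Viktor ∩ Beatriz: ∅.
There is no time when everyone is free.
No common window exists, so the longest block is 0 minutes.

0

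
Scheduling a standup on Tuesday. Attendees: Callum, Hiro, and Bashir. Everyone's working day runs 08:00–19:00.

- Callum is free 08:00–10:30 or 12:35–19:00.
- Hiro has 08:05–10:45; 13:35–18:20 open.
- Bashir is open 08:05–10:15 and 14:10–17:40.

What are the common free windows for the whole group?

Callum ∩ Hiro: 08:05-10:30, 13:35-18:20.
Callum ∩ Hiro ∩ Bashir: 08:05-10:15, 14:10-17:40.

08:05-10:15, 14:10-17:40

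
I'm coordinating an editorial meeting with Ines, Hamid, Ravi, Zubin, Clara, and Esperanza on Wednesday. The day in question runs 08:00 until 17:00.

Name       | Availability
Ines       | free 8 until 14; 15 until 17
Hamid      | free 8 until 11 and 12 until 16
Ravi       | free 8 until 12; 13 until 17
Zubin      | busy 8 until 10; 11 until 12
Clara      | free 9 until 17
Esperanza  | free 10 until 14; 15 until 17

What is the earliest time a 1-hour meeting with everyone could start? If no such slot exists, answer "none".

Ines free: 08:00-14:00, 15:00-17:00.
Hamid free: 08:00-11:00, 12:00-16:00.
Ravi free: 08:00-12:00, 13:00-17:00.
Zubin free: 10:00-11:00, 12:00-17:00 (invert busy blocks within the working day).
Clara free: 09:00-17:00.
Esperanza free: 10:00-14:00, 15:00-17:00.
Ines ∩ Hamid: 08:00-11:00, 12:00-14:00, 15:00-16:00.
Ines ∩ Hamid ∩ Ravi: 08:00-11:00, 13:00-14:00, 15:00-16:00.
Ines ∩ Hamid ∩ Ravi ∩ Zubin: 10:00-11:00, 13:00-14:00, 15:00-16:00.
Ines ∩ Hamid ∩ Ravi ∩ Zubin ∩ Clara: 10:00-11:00, 13:00-14:00, 15:00-16:00.
Ines ∩ Hamid ∩ Ravi ∩ Zubin ∩ Clara ∩ Esperanza: 10:00-11:00, 13:00-14:00, 15:00-16:00.
The first common window of at least 60 minutes is 10:00-11:00, so the earliest start is 10:00.

10:00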